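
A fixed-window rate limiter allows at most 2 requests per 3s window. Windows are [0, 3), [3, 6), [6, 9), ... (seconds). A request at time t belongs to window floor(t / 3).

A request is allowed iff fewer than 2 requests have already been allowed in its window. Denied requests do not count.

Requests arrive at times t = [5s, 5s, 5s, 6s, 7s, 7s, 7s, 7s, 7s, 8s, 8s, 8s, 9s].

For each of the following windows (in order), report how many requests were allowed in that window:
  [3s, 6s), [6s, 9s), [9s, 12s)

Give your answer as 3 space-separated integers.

Processing requests:
  req#1 t=5s (window 1): ALLOW
  req#2 t=5s (window 1): ALLOW
  req#3 t=5s (window 1): DENY
  req#4 t=6s (window 2): ALLOW
  req#5 t=7s (window 2): ALLOW
  req#6 t=7s (window 2): DENY
  req#7 t=7s (window 2): DENY
  req#8 t=7s (window 2): DENY
  req#9 t=7s (window 2): DENY
  req#10 t=8s (window 2): DENY
  req#11 t=8s (window 2): DENY
  req#12 t=8s (window 2): DENY
  req#13 t=9s (window 3): ALLOW

Allowed counts by window: 2 2 1

Answer: 2 2 1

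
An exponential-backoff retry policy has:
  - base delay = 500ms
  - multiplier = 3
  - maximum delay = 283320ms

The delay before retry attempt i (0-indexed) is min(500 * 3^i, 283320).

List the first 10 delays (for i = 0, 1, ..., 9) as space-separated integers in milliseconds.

Answer: 500 1500 4500 13500 40500 121500 283320 283320 283320 283320

Derivation:
Computing each delay:
  i=0: min(500*3^0, 283320) = 500
  i=1: min(500*3^1, 283320) = 1500
  i=2: min(500*3^2, 283320) = 4500
  i=3: min(500*3^3, 283320) = 13500
  i=4: min(500*3^4, 283320) = 40500
  i=5: min(500*3^5, 283320) = 121500
  i=6: min(500*3^6, 283320) = 283320
  i=7: min(500*3^7, 283320) = 283320
  i=8: min(500*3^8, 283320) = 283320
  i=9: min(500*3^9, 283320) = 283320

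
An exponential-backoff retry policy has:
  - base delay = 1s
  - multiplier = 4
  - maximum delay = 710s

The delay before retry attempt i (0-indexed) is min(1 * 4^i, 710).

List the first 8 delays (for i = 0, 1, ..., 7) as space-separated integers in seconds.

Answer: 1 4 16 64 256 710 710 710

Derivation:
Computing each delay:
  i=0: min(1*4^0, 710) = 1
  i=1: min(1*4^1, 710) = 4
  i=2: min(1*4^2, 710) = 16
  i=3: min(1*4^3, 710) = 64
  i=4: min(1*4^4, 710) = 256
  i=5: min(1*4^5, 710) = 710
  i=6: min(1*4^6, 710) = 710
  i=7: min(1*4^7, 710) = 710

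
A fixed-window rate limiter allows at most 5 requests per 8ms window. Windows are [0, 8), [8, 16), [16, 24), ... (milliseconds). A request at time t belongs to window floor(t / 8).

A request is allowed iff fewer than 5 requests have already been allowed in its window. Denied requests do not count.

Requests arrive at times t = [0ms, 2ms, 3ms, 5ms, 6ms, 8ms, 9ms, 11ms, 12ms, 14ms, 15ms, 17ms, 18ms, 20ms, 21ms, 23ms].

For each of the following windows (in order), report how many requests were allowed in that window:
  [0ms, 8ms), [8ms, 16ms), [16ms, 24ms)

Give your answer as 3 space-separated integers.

Processing requests:
  req#1 t=0ms (window 0): ALLOW
  req#2 t=2ms (window 0): ALLOW
  req#3 t=3ms (window 0): ALLOW
  req#4 t=5ms (window 0): ALLOW
  req#5 t=6ms (window 0): ALLOW
  req#6 t=8ms (window 1): ALLOW
  req#7 t=9ms (window 1): ALLOW
  req#8 t=11ms (window 1): ALLOW
  req#9 t=12ms (window 1): ALLOW
  req#10 t=14ms (window 1): ALLOW
  req#11 t=15ms (window 1): DENY
  req#12 t=17ms (window 2): ALLOW
  req#13 t=18ms (window 2): ALLOW
  req#14 t=20ms (window 2): ALLOW
  req#15 t=21ms (window 2): ALLOW
  req#16 t=23ms (window 2): ALLOW

Allowed counts by window: 5 5 5

Answer: 5 5 5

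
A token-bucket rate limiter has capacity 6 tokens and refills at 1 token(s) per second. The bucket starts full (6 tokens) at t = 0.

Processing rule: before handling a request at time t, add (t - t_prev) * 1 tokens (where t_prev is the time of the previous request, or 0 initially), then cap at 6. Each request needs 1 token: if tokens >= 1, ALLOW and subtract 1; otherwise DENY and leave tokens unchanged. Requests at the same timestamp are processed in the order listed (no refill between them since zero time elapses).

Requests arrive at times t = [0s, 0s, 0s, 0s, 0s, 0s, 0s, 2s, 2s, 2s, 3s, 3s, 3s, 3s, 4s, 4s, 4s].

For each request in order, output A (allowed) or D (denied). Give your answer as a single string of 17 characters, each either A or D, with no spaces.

Answer: AAAAAADAADADDDADD

Derivation:
Simulating step by step:
  req#1 t=0s: ALLOW
  req#2 t=0s: ALLOW
  req#3 t=0s: ALLOW
  req#4 t=0s: ALLOW
  req#5 t=0s: ALLOW
  req#6 t=0s: ALLOW
  req#7 t=0s: DENY
  req#8 t=2s: ALLOW
  req#9 t=2s: ALLOW
  req#10 t=2s: DENY
  req#11 t=3s: ALLOW
  req#12 t=3s: DENY
  req#13 t=3s: DENY
  req#14 t=3s: DENY
  req#15 t=4s: ALLOW
  req#16 t=4s: DENY
  req#17 t=4s: DENY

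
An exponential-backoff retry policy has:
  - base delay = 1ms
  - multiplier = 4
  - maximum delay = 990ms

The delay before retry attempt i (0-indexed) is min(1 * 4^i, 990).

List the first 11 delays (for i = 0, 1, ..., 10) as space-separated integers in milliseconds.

Computing each delay:
  i=0: min(1*4^0, 990) = 1
  i=1: min(1*4^1, 990) = 4
  i=2: min(1*4^2, 990) = 16
  i=3: min(1*4^3, 990) = 64
  i=4: min(1*4^4, 990) = 256
  i=5: min(1*4^5, 990) = 990
  i=6: min(1*4^6, 990) = 990
  i=7: min(1*4^7, 990) = 990
  i=8: min(1*4^8, 990) = 990
  i=9: min(1*4^9, 990) = 990
  i=10: min(1*4^10, 990) = 990

Answer: 1 4 16 64 256 990 990 990 990 990 990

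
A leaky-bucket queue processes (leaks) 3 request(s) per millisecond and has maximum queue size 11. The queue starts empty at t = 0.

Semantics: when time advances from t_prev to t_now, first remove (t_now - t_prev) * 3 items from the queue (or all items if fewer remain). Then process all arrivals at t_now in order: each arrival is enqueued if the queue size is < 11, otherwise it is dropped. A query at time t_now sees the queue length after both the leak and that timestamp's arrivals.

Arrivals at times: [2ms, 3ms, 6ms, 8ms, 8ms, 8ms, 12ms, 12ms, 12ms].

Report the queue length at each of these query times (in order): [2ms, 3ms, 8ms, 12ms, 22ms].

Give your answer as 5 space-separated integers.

Answer: 1 1 3 3 0

Derivation:
Queue lengths at query times:
  query t=2ms: backlog = 1
  query t=3ms: backlog = 1
  query t=8ms: backlog = 3
  query t=12ms: backlog = 3
  query t=22ms: backlog = 0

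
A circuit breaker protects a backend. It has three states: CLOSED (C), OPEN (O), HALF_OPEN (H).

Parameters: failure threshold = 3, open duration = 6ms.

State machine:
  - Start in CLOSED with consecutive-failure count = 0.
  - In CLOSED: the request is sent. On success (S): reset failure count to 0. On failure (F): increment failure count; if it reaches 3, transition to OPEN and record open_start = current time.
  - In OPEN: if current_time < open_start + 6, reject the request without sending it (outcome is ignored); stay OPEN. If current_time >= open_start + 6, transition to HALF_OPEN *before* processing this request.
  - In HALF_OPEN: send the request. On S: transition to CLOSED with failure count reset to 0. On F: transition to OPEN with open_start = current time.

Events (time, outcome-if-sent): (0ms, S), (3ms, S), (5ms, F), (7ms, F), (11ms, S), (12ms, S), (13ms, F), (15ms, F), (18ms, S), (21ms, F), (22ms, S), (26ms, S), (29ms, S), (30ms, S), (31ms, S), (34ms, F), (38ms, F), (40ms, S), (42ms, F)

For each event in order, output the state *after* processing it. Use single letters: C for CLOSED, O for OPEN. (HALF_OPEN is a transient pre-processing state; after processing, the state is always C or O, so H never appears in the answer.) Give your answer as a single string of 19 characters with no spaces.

State after each event:
  event#1 t=0ms outcome=S: state=CLOSED
  event#2 t=3ms outcome=S: state=CLOSED
  event#3 t=5ms outcome=F: state=CLOSED
  event#4 t=7ms outcome=F: state=CLOSED
  event#5 t=11ms outcome=S: state=CLOSED
  event#6 t=12ms outcome=S: state=CLOSED
  event#7 t=13ms outcome=F: state=CLOSED
  event#8 t=15ms outcome=F: state=CLOSED
  event#9 t=18ms outcome=S: state=CLOSED
  event#10 t=21ms outcome=F: state=CLOSED
  event#11 t=22ms outcome=S: state=CLOSED
  event#12 t=26ms outcome=S: state=CLOSED
  event#13 t=29ms outcome=S: state=CLOSED
  event#14 t=30ms outcome=S: state=CLOSED
  event#15 t=31ms outcome=S: state=CLOSED
  event#16 t=34ms outcome=F: state=CLOSED
  event#17 t=38ms outcome=F: state=CLOSED
  event#18 t=40ms outcome=S: state=CLOSED
  event#19 t=42ms outcome=F: state=CLOSED

Answer: CCCCCCCCCCCCCCCCCCC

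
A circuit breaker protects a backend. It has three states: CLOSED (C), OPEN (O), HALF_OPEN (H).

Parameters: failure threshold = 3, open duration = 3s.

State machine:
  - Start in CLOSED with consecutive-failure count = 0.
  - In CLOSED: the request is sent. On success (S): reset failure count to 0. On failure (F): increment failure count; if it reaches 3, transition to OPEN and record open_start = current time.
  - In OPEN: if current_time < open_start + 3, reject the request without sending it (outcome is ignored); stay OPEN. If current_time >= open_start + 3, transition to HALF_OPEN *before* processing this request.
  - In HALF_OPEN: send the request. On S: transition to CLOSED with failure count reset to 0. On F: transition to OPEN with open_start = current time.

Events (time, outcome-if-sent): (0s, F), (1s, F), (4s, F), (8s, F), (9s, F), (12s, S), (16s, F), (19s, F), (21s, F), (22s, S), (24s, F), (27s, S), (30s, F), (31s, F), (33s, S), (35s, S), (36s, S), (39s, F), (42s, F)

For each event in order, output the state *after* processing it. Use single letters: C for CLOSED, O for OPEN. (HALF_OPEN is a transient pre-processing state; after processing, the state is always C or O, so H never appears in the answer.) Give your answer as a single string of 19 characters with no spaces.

State after each event:
  event#1 t=0s outcome=F: state=CLOSED
  event#2 t=1s outcome=F: state=CLOSED
  event#3 t=4s outcome=F: state=OPEN
  event#4 t=8s outcome=F: state=OPEN
  event#5 t=9s outcome=F: state=OPEN
  event#6 t=12s outcome=S: state=CLOSED
  event#7 t=16s outcome=F: state=CLOSED
  event#8 t=19s outcome=F: state=CLOSED
  event#9 t=21s outcome=F: state=OPEN
  event#10 t=22s outcome=S: state=OPEN
  event#11 t=24s outcome=F: state=OPEN
  event#12 t=27s outcome=S: state=CLOSED
  event#13 t=30s outcome=F: state=CLOSED
  event#14 t=31s outcome=F: state=CLOSED
  event#15 t=33s outcome=S: state=CLOSED
  event#16 t=35s outcome=S: state=CLOSED
  event#17 t=36s outcome=S: state=CLOSED
  event#18 t=39s outcome=F: state=CLOSED
  event#19 t=42s outcome=F: state=CLOSED

Answer: CCOOOCCCOOOCCCCCCCC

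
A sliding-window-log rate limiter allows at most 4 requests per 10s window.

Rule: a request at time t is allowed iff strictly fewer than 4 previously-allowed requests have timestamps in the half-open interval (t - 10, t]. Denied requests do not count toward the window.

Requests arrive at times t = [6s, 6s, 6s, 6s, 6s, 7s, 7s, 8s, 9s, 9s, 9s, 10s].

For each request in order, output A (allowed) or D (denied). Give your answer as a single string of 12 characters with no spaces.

Tracking allowed requests in the window:
  req#1 t=6s: ALLOW
  req#2 t=6s: ALLOW
  req#3 t=6s: ALLOW
  req#4 t=6s: ALLOW
  req#5 t=6s: DENY
  req#6 t=7s: DENY
  req#7 t=7s: DENY
  req#8 t=8s: DENY
  req#9 t=9s: DENY
  req#10 t=9s: DENY
  req#11 t=9s: DENY
  req#12 t=10s: DENY

Answer: AAAADDDDDDDD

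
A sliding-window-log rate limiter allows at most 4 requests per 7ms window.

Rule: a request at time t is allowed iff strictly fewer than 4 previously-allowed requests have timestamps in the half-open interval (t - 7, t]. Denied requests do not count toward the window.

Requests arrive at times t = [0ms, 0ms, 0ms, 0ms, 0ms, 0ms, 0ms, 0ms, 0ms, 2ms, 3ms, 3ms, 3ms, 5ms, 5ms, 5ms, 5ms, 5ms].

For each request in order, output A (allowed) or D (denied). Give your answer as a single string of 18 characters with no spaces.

Answer: AAAADDDDDDDDDDDDDD

Derivation:
Tracking allowed requests in the window:
  req#1 t=0ms: ALLOW
  req#2 t=0ms: ALLOW
  req#3 t=0ms: ALLOW
  req#4 t=0ms: ALLOW
  req#5 t=0ms: DENY
  req#6 t=0ms: DENY
  req#7 t=0ms: DENY
  req#8 t=0ms: DENY
  req#9 t=0ms: DENY
  req#10 t=2ms: DENY
  req#11 t=3ms: DENY
  req#12 t=3ms: DENY
  req#13 t=3ms: DENY
  req#14 t=5ms: DENY
  req#15 t=5ms: DENY
  req#16 t=5ms: DENY
  req#17 t=5ms: DENY
  req#18 t=5ms: DENY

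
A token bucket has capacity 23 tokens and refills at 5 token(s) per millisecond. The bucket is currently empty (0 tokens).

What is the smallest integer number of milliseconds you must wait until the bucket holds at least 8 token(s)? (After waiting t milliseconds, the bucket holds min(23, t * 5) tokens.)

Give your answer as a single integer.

Answer: 2

Derivation:
Need t * 5 >= 8, so t >= 8/5.
Smallest integer t = ceil(8/5) = 2.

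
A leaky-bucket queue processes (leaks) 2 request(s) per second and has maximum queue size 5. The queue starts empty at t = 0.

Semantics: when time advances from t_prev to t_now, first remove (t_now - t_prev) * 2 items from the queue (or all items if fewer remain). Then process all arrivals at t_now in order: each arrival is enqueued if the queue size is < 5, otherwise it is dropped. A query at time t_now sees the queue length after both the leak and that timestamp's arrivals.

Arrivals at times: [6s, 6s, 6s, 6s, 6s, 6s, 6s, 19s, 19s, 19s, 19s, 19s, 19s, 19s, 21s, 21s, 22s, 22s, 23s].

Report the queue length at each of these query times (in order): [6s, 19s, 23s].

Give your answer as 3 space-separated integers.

Answer: 5 5 2

Derivation:
Queue lengths at query times:
  query t=6s: backlog = 5
  query t=19s: backlog = 5
  query t=23s: backlog = 2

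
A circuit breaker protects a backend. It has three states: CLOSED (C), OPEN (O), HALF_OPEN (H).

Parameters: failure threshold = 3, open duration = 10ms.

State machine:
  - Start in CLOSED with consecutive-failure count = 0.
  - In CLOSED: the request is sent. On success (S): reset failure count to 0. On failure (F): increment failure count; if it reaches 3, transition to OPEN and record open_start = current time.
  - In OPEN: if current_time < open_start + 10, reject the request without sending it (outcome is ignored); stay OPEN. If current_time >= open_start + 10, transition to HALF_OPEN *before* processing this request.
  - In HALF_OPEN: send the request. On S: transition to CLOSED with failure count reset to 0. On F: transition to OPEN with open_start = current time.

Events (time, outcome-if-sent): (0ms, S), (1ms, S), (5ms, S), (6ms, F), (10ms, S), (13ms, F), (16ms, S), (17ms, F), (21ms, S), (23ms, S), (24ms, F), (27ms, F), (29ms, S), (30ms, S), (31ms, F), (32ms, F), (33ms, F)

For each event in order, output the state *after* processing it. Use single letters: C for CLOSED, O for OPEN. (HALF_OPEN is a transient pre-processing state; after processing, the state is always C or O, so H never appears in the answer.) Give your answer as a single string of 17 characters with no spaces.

State after each event:
  event#1 t=0ms outcome=S: state=CLOSED
  event#2 t=1ms outcome=S: state=CLOSED
  event#3 t=5ms outcome=S: state=CLOSED
  event#4 t=6ms outcome=F: state=CLOSED
  event#5 t=10ms outcome=S: state=CLOSED
  event#6 t=13ms outcome=F: state=CLOSED
  event#7 t=16ms outcome=S: state=CLOSED
  event#8 t=17ms outcome=F: state=CLOSED
  event#9 t=21ms outcome=S: state=CLOSED
  event#10 t=23ms outcome=S: state=CLOSED
  event#11 t=24ms outcome=F: state=CLOSED
  event#12 t=27ms outcome=F: state=CLOSED
  event#13 t=29ms outcome=S: state=CLOSED
  event#14 t=30ms outcome=S: state=CLOSED
  event#15 t=31ms outcome=F: state=CLOSED
  event#16 t=32ms outcome=F: state=CLOSED
  event#17 t=33ms outcome=F: state=OPEN

Answer: CCCCCCCCCCCCCCCCO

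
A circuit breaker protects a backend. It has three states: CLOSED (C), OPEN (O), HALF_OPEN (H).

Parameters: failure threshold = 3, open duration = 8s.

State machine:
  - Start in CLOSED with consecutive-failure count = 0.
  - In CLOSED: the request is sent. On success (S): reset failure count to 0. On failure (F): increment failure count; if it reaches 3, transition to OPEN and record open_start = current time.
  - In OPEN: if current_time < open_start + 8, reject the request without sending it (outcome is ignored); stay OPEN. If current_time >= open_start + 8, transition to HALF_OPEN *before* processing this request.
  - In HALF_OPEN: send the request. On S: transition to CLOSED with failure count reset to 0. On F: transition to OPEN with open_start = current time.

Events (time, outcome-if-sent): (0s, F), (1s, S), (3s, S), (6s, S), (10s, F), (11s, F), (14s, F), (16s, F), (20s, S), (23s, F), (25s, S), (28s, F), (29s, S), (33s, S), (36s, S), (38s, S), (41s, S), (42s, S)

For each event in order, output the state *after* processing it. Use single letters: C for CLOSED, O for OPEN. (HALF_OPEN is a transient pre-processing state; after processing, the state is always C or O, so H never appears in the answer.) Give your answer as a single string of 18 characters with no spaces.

State after each event:
  event#1 t=0s outcome=F: state=CLOSED
  event#2 t=1s outcome=S: state=CLOSED
  event#3 t=3s outcome=S: state=CLOSED
  event#4 t=6s outcome=S: state=CLOSED
  event#5 t=10s outcome=F: state=CLOSED
  event#6 t=11s outcome=F: state=CLOSED
  event#7 t=14s outcome=F: state=OPEN
  event#8 t=16s outcome=F: state=OPEN
  event#9 t=20s outcome=S: state=OPEN
  event#10 t=23s outcome=F: state=OPEN
  event#11 t=25s outcome=S: state=OPEN
  event#12 t=28s outcome=F: state=OPEN
  event#13 t=29s outcome=S: state=OPEN
  event#14 t=33s outcome=S: state=CLOSED
  event#15 t=36s outcome=S: state=CLOSED
  event#16 t=38s outcome=S: state=CLOSED
  event#17 t=41s outcome=S: state=CLOSED
  event#18 t=42s outcome=S: state=CLOSED

Answer: CCCCCCOOOOOOOCCCCC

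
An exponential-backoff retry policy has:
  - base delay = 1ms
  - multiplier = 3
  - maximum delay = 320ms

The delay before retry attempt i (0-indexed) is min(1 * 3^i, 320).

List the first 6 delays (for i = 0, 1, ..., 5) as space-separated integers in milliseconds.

Answer: 1 3 9 27 81 243

Derivation:
Computing each delay:
  i=0: min(1*3^0, 320) = 1
  i=1: min(1*3^1, 320) = 3
  i=2: min(1*3^2, 320) = 9
  i=3: min(1*3^3, 320) = 27
  i=4: min(1*3^4, 320) = 81
  i=5: min(1*3^5, 320) = 243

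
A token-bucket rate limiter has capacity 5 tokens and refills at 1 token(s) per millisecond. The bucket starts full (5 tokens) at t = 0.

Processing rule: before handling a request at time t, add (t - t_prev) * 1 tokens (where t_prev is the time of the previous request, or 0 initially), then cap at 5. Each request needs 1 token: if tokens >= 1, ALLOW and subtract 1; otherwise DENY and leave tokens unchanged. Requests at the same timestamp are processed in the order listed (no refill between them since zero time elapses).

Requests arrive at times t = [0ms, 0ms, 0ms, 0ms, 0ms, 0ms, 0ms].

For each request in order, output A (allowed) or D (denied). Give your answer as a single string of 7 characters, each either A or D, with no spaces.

Simulating step by step:
  req#1 t=0ms: ALLOW
  req#2 t=0ms: ALLOW
  req#3 t=0ms: ALLOW
  req#4 t=0ms: ALLOW
  req#5 t=0ms: ALLOW
  req#6 t=0ms: DENY
  req#7 t=0ms: DENY

Answer: AAAAADD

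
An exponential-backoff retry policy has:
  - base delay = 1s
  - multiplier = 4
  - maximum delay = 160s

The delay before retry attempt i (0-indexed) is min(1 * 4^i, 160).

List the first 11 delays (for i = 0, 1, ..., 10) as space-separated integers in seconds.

Answer: 1 4 16 64 160 160 160 160 160 160 160

Derivation:
Computing each delay:
  i=0: min(1*4^0, 160) = 1
  i=1: min(1*4^1, 160) = 4
  i=2: min(1*4^2, 160) = 16
  i=3: min(1*4^3, 160) = 64
  i=4: min(1*4^4, 160) = 160
  i=5: min(1*4^5, 160) = 160
  i=6: min(1*4^6, 160) = 160
  i=7: min(1*4^7, 160) = 160
  i=8: min(1*4^8, 160) = 160
  i=9: min(1*4^9, 160) = 160
  i=10: min(1*4^10, 160) = 160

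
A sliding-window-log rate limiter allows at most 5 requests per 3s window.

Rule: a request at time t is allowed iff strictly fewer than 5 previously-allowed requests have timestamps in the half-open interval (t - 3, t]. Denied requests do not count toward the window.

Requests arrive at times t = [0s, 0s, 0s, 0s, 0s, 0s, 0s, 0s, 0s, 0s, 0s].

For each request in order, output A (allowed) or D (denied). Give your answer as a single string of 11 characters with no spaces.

Answer: AAAAADDDDDD

Derivation:
Tracking allowed requests in the window:
  req#1 t=0s: ALLOW
  req#2 t=0s: ALLOW
  req#3 t=0s: ALLOW
  req#4 t=0s: ALLOW
  req#5 t=0s: ALLOW
  req#6 t=0s: DENY
  req#7 t=0s: DENY
  req#8 t=0s: DENY
  req#9 t=0s: DENY
  req#10 t=0s: DENY
  req#11 t=0s: DENY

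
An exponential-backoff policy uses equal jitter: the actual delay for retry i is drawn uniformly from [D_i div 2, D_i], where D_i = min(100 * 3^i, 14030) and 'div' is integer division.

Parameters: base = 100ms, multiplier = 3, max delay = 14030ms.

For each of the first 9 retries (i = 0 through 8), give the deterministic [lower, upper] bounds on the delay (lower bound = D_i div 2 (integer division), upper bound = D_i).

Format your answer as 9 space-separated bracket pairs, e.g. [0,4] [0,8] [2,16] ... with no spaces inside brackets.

Computing bounds per retry:
  i=0: D_i=min(100*3^0,14030)=100, bounds=[50,100]
  i=1: D_i=min(100*3^1,14030)=300, bounds=[150,300]
  i=2: D_i=min(100*3^2,14030)=900, bounds=[450,900]
  i=3: D_i=min(100*3^3,14030)=2700, bounds=[1350,2700]
  i=4: D_i=min(100*3^4,14030)=8100, bounds=[4050,8100]
  i=5: D_i=min(100*3^5,14030)=14030, bounds=[7015,14030]
  i=6: D_i=min(100*3^6,14030)=14030, bounds=[7015,14030]
  i=7: D_i=min(100*3^7,14030)=14030, bounds=[7015,14030]
  i=8: D_i=min(100*3^8,14030)=14030, bounds=[7015,14030]

Answer: [50,100] [150,300] [450,900] [1350,2700] [4050,8100] [7015,14030] [7015,14030] [7015,14030] [7015,14030]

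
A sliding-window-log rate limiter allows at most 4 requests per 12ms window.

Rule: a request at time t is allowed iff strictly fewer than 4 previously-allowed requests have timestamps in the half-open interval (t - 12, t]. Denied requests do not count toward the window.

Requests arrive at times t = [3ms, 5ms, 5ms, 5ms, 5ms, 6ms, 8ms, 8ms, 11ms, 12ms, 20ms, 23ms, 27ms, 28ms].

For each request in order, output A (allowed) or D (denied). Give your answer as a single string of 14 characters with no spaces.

Tracking allowed requests in the window:
  req#1 t=3ms: ALLOW
  req#2 t=5ms: ALLOW
  req#3 t=5ms: ALLOW
  req#4 t=5ms: ALLOW
  req#5 t=5ms: DENY
  req#6 t=6ms: DENY
  req#7 t=8ms: DENY
  req#8 t=8ms: DENY
  req#9 t=11ms: DENY
  req#10 t=12ms: DENY
  req#11 t=20ms: ALLOW
  req#12 t=23ms: ALLOW
  req#13 t=27ms: ALLOW
  req#14 t=28ms: ALLOW

Answer: AAAADDDDDDAAAA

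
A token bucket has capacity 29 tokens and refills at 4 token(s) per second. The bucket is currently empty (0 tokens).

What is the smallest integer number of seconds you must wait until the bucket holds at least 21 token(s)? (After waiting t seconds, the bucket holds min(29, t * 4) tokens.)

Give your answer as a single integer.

Need t * 4 >= 21, so t >= 21/4.
Smallest integer t = ceil(21/4) = 6.

Answer: 6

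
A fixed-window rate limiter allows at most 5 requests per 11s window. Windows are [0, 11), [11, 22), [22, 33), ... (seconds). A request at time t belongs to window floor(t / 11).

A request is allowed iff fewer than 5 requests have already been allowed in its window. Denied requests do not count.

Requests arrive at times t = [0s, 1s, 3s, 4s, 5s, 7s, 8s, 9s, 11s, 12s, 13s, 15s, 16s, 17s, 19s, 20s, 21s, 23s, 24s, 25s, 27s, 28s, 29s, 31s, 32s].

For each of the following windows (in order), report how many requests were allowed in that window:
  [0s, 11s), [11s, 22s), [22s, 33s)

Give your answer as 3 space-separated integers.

Processing requests:
  req#1 t=0s (window 0): ALLOW
  req#2 t=1s (window 0): ALLOW
  req#3 t=3s (window 0): ALLOW
  req#4 t=4s (window 0): ALLOW
  req#5 t=5s (window 0): ALLOW
  req#6 t=7s (window 0): DENY
  req#7 t=8s (window 0): DENY
  req#8 t=9s (window 0): DENY
  req#9 t=11s (window 1): ALLOW
  req#10 t=12s (window 1): ALLOW
  req#11 t=13s (window 1): ALLOW
  req#12 t=15s (window 1): ALLOW
  req#13 t=16s (window 1): ALLOW
  req#14 t=17s (window 1): DENY
  req#15 t=19s (window 1): DENY
  req#16 t=20s (window 1): DENY
  req#17 t=21s (window 1): DENY
  req#18 t=23s (window 2): ALLOW
  req#19 t=24s (window 2): ALLOW
  req#20 t=25s (window 2): ALLOW
  req#21 t=27s (window 2): ALLOW
  req#22 t=28s (window 2): ALLOW
  req#23 t=29s (window 2): DENY
  req#24 t=31s (window 2): DENY
  req#25 t=32s (window 2): DENY

Allowed counts by window: 5 5 5

Answer: 5 5 5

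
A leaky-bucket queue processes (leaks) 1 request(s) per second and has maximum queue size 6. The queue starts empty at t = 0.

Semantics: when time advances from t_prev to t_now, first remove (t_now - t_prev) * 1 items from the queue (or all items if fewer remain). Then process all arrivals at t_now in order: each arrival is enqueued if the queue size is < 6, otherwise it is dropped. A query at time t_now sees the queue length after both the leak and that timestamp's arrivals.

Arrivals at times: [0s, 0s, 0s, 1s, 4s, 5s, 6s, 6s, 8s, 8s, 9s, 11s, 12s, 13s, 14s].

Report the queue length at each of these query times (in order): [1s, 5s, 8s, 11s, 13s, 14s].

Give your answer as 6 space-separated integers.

Answer: 3 1 2 1 1 1

Derivation:
Queue lengths at query times:
  query t=1s: backlog = 3
  query t=5s: backlog = 1
  query t=8s: backlog = 2
  query t=11s: backlog = 1
  query t=13s: backlog = 1
  query t=14s: backlog = 1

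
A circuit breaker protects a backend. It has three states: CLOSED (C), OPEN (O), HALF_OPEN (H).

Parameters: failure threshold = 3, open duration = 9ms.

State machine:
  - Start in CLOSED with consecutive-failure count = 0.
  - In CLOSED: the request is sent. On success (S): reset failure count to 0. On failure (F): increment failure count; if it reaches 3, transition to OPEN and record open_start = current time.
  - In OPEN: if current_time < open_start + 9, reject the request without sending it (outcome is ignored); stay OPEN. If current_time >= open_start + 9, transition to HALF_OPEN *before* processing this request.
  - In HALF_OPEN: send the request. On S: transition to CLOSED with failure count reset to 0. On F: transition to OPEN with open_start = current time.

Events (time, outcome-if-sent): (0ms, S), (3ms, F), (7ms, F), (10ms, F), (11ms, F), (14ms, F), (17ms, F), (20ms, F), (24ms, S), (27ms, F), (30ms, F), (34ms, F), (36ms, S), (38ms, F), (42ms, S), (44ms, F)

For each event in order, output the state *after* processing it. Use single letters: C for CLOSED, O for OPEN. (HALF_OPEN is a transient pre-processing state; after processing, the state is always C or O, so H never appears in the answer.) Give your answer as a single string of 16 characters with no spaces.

Answer: CCCOOOOOOOOOOOCC

Derivation:
State after each event:
  event#1 t=0ms outcome=S: state=CLOSED
  event#2 t=3ms outcome=F: state=CLOSED
  event#3 t=7ms outcome=F: state=CLOSED
  event#4 t=10ms outcome=F: state=OPEN
  event#5 t=11ms outcome=F: state=OPEN
  event#6 t=14ms outcome=F: state=OPEN
  event#7 t=17ms outcome=F: state=OPEN
  event#8 t=20ms outcome=F: state=OPEN
  event#9 t=24ms outcome=S: state=OPEN
  event#10 t=27ms outcome=F: state=OPEN
  event#11 t=30ms outcome=F: state=OPEN
  event#12 t=34ms outcome=F: state=OPEN
  event#13 t=36ms outcome=S: state=OPEN
  event#14 t=38ms outcome=F: state=OPEN
  event#15 t=42ms outcome=S: state=CLOSED
  event#16 t=44ms outcome=F: state=CLOSED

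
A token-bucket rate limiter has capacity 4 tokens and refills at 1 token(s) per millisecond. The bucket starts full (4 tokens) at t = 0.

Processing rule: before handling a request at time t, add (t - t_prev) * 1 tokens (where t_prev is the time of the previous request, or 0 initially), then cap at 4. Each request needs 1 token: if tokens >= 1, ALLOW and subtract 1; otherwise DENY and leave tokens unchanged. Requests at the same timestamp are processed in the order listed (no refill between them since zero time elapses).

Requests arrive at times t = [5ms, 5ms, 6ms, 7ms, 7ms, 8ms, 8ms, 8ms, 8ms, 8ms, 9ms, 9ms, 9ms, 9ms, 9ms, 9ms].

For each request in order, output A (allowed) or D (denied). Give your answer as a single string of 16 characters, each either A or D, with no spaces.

Simulating step by step:
  req#1 t=5ms: ALLOW
  req#2 t=5ms: ALLOW
  req#3 t=6ms: ALLOW
  req#4 t=7ms: ALLOW
  req#5 t=7ms: ALLOW
  req#6 t=8ms: ALLOW
  req#7 t=8ms: ALLOW
  req#8 t=8ms: DENY
  req#9 t=8ms: DENY
  req#10 t=8ms: DENY
  req#11 t=9ms: ALLOW
  req#12 t=9ms: DENY
  req#13 t=9ms: DENY
  req#14 t=9ms: DENY
  req#15 t=9ms: DENY
  req#16 t=9ms: DENY

Answer: AAAAAAADDDADDDDD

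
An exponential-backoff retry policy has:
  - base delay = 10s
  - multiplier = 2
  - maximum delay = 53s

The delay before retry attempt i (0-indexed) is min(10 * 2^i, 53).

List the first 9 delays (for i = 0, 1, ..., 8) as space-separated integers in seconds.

Answer: 10 20 40 53 53 53 53 53 53

Derivation:
Computing each delay:
  i=0: min(10*2^0, 53) = 10
  i=1: min(10*2^1, 53) = 20
  i=2: min(10*2^2, 53) = 40
  i=3: min(10*2^3, 53) = 53
  i=4: min(10*2^4, 53) = 53
  i=5: min(10*2^5, 53) = 53
  i=6: min(10*2^6, 53) = 53
  i=7: min(10*2^7, 53) = 53
  i=8: min(10*2^8, 53) = 53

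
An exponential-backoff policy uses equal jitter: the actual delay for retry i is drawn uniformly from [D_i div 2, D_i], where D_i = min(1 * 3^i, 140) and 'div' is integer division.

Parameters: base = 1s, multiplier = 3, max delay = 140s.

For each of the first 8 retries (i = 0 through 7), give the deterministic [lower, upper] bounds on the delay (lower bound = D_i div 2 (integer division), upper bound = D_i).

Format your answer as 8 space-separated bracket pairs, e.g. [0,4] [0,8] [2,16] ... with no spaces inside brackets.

Answer: [0,1] [1,3] [4,9] [13,27] [40,81] [70,140] [70,140] [70,140]

Derivation:
Computing bounds per retry:
  i=0: D_i=min(1*3^0,140)=1, bounds=[0,1]
  i=1: D_i=min(1*3^1,140)=3, bounds=[1,3]
  i=2: D_i=min(1*3^2,140)=9, bounds=[4,9]
  i=3: D_i=min(1*3^3,140)=27, bounds=[13,27]
  i=4: D_i=min(1*3^4,140)=81, bounds=[40,81]
  i=5: D_i=min(1*3^5,140)=140, bounds=[70,140]
  i=6: D_i=min(1*3^6,140)=140, bounds=[70,140]
  i=7: D_i=min(1*3^7,140)=140, bounds=[70,140]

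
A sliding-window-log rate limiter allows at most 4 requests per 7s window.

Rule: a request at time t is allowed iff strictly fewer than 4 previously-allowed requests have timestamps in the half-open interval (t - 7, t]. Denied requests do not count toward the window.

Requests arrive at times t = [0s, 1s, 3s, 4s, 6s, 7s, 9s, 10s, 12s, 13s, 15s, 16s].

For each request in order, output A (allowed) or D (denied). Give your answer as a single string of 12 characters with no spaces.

Tracking allowed requests in the window:
  req#1 t=0s: ALLOW
  req#2 t=1s: ALLOW
  req#3 t=3s: ALLOW
  req#4 t=4s: ALLOW
  req#5 t=6s: DENY
  req#6 t=7s: ALLOW
  req#7 t=9s: ALLOW
  req#8 t=10s: ALLOW
  req#9 t=12s: ALLOW
  req#10 t=13s: DENY
  req#11 t=15s: ALLOW
  req#12 t=16s: ALLOW

Answer: AAAADAAAADAA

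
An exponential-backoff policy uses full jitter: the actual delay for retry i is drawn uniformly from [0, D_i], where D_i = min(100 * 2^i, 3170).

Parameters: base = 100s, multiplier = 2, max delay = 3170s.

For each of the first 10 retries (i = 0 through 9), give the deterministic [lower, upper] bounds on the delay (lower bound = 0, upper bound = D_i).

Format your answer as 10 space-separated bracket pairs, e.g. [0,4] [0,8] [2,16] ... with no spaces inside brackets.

Computing bounds per retry:
  i=0: D_i=min(100*2^0,3170)=100, bounds=[0,100]
  i=1: D_i=min(100*2^1,3170)=200, bounds=[0,200]
  i=2: D_i=min(100*2^2,3170)=400, bounds=[0,400]
  i=3: D_i=min(100*2^3,3170)=800, bounds=[0,800]
  i=4: D_i=min(100*2^4,3170)=1600, bounds=[0,1600]
  i=5: D_i=min(100*2^5,3170)=3170, bounds=[0,3170]
  i=6: D_i=min(100*2^6,3170)=3170, bounds=[0,3170]
  i=7: D_i=min(100*2^7,3170)=3170, bounds=[0,3170]
  i=8: D_i=min(100*2^8,3170)=3170, bounds=[0,3170]
  i=9: D_i=min(100*2^9,3170)=3170, bounds=[0,3170]

Answer: [0,100] [0,200] [0,400] [0,800] [0,1600] [0,3170] [0,3170] [0,3170] [0,3170] [0,3170]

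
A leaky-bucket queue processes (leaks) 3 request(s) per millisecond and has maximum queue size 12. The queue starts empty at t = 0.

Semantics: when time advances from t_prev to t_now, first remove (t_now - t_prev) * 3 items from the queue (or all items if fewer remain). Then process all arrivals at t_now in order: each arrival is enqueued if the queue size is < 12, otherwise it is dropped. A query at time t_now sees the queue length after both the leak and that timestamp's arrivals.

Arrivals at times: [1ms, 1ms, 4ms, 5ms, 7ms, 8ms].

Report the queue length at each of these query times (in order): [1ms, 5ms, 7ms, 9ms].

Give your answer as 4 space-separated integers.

Queue lengths at query times:
  query t=1ms: backlog = 2
  query t=5ms: backlog = 1
  query t=7ms: backlog = 1
  query t=9ms: backlog = 0

Answer: 2 1 1 0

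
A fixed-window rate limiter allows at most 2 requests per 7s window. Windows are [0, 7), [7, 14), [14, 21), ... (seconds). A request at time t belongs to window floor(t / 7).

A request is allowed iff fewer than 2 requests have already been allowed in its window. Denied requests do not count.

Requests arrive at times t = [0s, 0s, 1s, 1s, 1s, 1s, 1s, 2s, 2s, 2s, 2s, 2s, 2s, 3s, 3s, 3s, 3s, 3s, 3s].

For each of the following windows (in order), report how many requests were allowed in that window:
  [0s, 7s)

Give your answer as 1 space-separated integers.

Processing requests:
  req#1 t=0s (window 0): ALLOW
  req#2 t=0s (window 0): ALLOW
  req#3 t=1s (window 0): DENY
  req#4 t=1s (window 0): DENY
  req#5 t=1s (window 0): DENY
  req#6 t=1s (window 0): DENY
  req#7 t=1s (window 0): DENY
  req#8 t=2s (window 0): DENY
  req#9 t=2s (window 0): DENY
  req#10 t=2s (window 0): DENY
  req#11 t=2s (window 0): DENY
  req#12 t=2s (window 0): DENY
  req#13 t=2s (window 0): DENY
  req#14 t=3s (window 0): DENY
  req#15 t=3s (window 0): DENY
  req#16 t=3s (window 0): DENY
  req#17 t=3s (window 0): DENY
  req#18 t=3s (window 0): DENY
  req#19 t=3s (window 0): DENY

Allowed counts by window: 2

Answer: 2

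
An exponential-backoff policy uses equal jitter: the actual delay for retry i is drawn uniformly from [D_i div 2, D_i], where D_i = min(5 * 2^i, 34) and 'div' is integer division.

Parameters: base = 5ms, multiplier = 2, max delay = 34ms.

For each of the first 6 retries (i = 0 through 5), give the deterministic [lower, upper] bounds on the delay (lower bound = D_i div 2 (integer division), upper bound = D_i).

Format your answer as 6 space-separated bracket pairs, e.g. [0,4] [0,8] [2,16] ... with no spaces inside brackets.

Computing bounds per retry:
  i=0: D_i=min(5*2^0,34)=5, bounds=[2,5]
  i=1: D_i=min(5*2^1,34)=10, bounds=[5,10]
  i=2: D_i=min(5*2^2,34)=20, bounds=[10,20]
  i=3: D_i=min(5*2^3,34)=34, bounds=[17,34]
  i=4: D_i=min(5*2^4,34)=34, bounds=[17,34]
  i=5: D_i=min(5*2^5,34)=34, bounds=[17,34]

Answer: [2,5] [5,10] [10,20] [17,34] [17,34] [17,34]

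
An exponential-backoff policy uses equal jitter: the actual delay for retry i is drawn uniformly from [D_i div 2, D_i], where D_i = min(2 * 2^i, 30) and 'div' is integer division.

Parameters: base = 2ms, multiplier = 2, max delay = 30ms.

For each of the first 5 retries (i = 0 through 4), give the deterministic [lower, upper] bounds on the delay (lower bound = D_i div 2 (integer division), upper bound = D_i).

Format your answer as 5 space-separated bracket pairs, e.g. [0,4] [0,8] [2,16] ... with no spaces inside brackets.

Answer: [1,2] [2,4] [4,8] [8,16] [15,30]

Derivation:
Computing bounds per retry:
  i=0: D_i=min(2*2^0,30)=2, bounds=[1,2]
  i=1: D_i=min(2*2^1,30)=4, bounds=[2,4]
  i=2: D_i=min(2*2^2,30)=8, bounds=[4,8]
  i=3: D_i=min(2*2^3,30)=16, bounds=[8,16]
  i=4: D_i=min(2*2^4,30)=30, bounds=[15,30]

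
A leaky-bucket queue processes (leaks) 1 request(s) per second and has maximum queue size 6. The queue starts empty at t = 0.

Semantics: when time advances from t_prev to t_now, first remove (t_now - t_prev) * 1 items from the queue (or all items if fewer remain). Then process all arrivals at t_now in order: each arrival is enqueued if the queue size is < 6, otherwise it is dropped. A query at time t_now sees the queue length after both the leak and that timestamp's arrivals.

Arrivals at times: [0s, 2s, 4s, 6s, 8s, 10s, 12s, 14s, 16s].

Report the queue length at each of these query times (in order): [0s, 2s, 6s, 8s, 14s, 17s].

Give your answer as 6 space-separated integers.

Queue lengths at query times:
  query t=0s: backlog = 1
  query t=2s: backlog = 1
  query t=6s: backlog = 1
  query t=8s: backlog = 1
  query t=14s: backlog = 1
  query t=17s: backlog = 0

Answer: 1 1 1 1 1 0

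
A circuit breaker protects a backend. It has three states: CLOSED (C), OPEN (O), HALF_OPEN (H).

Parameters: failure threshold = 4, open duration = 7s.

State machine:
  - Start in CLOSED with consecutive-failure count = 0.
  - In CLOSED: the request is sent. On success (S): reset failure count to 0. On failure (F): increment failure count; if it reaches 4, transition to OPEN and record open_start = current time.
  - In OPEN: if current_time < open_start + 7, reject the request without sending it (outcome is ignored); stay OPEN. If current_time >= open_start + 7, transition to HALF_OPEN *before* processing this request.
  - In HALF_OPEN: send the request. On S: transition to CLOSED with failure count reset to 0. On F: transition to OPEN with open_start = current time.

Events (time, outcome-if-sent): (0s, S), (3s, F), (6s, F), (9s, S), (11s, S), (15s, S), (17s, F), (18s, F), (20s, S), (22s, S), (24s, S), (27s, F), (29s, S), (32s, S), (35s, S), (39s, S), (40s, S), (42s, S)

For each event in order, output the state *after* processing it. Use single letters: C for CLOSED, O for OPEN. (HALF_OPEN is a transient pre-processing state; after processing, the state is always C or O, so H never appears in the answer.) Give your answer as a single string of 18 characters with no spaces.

State after each event:
  event#1 t=0s outcome=S: state=CLOSED
  event#2 t=3s outcome=F: state=CLOSED
  event#3 t=6s outcome=F: state=CLOSED
  event#4 t=9s outcome=S: state=CLOSED
  event#5 t=11s outcome=S: state=CLOSED
  event#6 t=15s outcome=S: state=CLOSED
  event#7 t=17s outcome=F: state=CLOSED
  event#8 t=18s outcome=F: state=CLOSED
  event#9 t=20s outcome=S: state=CLOSED
  event#10 t=22s outcome=S: state=CLOSED
  event#11 t=24s outcome=S: state=CLOSED
  event#12 t=27s outcome=F: state=CLOSED
  event#13 t=29s outcome=S: state=CLOSED
  event#14 t=32s outcome=S: state=CLOSED
  event#15 t=35s outcome=S: state=CLOSED
  event#16 t=39s outcome=S: state=CLOSED
  event#17 t=40s outcome=S: state=CLOSED
  event#18 t=42s outcome=S: state=CLOSED

Answer: CCCCCCCCCCCCCCCCCC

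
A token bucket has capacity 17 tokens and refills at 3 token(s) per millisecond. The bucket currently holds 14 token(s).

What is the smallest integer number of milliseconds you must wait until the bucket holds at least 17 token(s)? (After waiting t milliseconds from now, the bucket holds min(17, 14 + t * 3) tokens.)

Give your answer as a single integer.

Need 14 + t * 3 >= 17, so t >= 3/3.
Smallest integer t = ceil(3/3) = 1.

Answer: 1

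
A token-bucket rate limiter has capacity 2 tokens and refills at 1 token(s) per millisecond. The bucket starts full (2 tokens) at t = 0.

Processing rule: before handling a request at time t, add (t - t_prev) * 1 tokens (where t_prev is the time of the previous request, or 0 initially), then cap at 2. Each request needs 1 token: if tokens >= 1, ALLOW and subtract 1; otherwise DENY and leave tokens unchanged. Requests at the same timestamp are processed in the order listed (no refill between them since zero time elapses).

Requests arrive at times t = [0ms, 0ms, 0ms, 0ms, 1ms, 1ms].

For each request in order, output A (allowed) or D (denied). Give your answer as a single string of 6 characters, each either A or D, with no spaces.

Answer: AADDAD

Derivation:
Simulating step by step:
  req#1 t=0ms: ALLOW
  req#2 t=0ms: ALLOW
  req#3 t=0ms: DENY
  req#4 t=0ms: DENY
  req#5 t=1ms: ALLOW
  req#6 t=1ms: DENY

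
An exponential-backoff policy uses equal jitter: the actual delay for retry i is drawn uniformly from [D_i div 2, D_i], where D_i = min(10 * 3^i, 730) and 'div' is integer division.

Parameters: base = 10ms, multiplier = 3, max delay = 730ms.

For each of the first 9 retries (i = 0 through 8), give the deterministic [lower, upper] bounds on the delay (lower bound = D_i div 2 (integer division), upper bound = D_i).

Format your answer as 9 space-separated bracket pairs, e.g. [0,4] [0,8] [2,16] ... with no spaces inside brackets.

Answer: [5,10] [15,30] [45,90] [135,270] [365,730] [365,730] [365,730] [365,730] [365,730]

Derivation:
Computing bounds per retry:
  i=0: D_i=min(10*3^0,730)=10, bounds=[5,10]
  i=1: D_i=min(10*3^1,730)=30, bounds=[15,30]
  i=2: D_i=min(10*3^2,730)=90, bounds=[45,90]
  i=3: D_i=min(10*3^3,730)=270, bounds=[135,270]
  i=4: D_i=min(10*3^4,730)=730, bounds=[365,730]
  i=5: D_i=min(10*3^5,730)=730, bounds=[365,730]
  i=6: D_i=min(10*3^6,730)=730, bounds=[365,730]
  i=7: D_i=min(10*3^7,730)=730, bounds=[365,730]
  i=8: D_i=min(10*3^8,730)=730, bounds=[365,730]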